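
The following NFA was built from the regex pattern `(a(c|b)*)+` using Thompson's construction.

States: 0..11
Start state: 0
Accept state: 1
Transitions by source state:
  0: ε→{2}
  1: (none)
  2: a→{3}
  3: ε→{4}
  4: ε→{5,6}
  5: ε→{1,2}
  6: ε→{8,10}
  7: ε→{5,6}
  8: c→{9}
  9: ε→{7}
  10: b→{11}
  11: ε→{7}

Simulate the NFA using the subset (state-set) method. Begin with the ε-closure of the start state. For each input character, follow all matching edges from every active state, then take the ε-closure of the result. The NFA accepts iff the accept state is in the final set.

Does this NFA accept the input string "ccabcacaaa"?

initial (ε-close {0}): {0,2}
'c' @ 1: {}  — dead — no transitions
rest 'cabcacaaa' ignored (set empty)
final: {}; accept 1 not in set

Answer: REJECT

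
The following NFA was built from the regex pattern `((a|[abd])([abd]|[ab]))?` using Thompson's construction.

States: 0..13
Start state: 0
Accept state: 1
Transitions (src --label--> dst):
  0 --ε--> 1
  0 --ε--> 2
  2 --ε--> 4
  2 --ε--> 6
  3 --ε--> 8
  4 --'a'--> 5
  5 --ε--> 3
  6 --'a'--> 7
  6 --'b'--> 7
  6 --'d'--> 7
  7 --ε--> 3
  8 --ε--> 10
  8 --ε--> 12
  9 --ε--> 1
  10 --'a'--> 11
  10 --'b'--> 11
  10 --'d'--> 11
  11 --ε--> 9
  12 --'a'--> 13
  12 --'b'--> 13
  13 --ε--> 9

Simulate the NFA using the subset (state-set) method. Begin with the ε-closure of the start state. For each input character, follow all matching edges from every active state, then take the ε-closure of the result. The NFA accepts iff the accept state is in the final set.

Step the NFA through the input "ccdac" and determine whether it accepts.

S₀ = ε-closure({0}) = {0,1,2,4,6}
'c' @ 1: {}  — dead — no transitions
rest 'cdac' ignored (set empty)
after full input: {}  (accept=1 not in)

Answer: REJECT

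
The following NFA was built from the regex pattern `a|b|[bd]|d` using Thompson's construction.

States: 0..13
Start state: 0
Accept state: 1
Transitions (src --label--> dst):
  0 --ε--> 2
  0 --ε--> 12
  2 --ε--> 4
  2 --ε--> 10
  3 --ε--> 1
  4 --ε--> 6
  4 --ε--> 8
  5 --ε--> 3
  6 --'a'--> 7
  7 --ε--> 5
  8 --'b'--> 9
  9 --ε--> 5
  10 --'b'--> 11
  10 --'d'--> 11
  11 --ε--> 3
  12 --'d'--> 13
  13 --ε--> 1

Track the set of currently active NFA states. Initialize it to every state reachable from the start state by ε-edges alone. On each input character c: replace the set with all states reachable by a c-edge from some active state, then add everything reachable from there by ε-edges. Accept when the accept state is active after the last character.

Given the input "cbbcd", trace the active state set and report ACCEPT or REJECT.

Answer: REJECT

Trace:
S₀ = ε-closure({0}) = {0,2,4,6,8,10,12}
'c' @ 1: {}  — dead — no transitions
rest 'bbcd' ignored (set empty)
final: {}; accept 1 not in set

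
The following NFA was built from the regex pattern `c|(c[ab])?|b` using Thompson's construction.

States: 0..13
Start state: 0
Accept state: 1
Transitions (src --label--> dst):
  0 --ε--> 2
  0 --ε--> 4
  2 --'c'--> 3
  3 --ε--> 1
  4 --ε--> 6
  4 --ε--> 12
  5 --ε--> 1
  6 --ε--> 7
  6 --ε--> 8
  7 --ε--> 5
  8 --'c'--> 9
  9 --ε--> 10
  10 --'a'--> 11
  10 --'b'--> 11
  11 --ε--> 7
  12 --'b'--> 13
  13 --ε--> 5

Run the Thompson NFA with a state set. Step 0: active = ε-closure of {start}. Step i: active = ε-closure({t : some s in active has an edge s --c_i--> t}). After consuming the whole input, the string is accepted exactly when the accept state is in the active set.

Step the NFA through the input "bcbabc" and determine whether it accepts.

S₀ = ε-closure({0}) = {0,1,2,4,5,6,7,8,12}
'b' @ 1: {1,5,13}  [accepting]
'c' @ 2: {}  — state set empty
rest 'babc' ignored (set empty)
final: {}; accept 1 not in set

Answer: REJECT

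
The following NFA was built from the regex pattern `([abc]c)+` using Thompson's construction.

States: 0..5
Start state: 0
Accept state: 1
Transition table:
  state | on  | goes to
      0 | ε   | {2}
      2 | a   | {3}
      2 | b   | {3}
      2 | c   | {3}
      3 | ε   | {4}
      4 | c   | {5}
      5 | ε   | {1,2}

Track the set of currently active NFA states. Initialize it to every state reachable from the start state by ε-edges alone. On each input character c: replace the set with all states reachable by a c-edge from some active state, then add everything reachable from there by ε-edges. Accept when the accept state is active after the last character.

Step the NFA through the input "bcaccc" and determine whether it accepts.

Answer: ACCEPT

Steps:
start: ε-closure({0}) = {0,2}
'b' @ 1: {3,4}
'c' @ 2: {1,2,5}  (accept∈set)
'a' @ 3: {3,4}
'c' @ 4: {1,2,5}  (accept∈set)
'c' @ 5: {3,4}
'c' @ 6: {1,2,5}  (accept∈set)
end set {1,2,5} — state 1 in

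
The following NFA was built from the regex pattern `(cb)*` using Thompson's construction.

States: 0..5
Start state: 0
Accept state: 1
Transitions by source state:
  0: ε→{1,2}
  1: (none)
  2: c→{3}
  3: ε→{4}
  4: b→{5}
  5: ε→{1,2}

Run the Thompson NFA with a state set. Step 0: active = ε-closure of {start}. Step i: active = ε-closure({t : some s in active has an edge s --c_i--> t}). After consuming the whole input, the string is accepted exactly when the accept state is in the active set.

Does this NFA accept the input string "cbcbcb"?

Answer: ACCEPT

Steps:
initial (ε-close {0}): {0,1,2}
'c' @ 1: {3,4}
'b' @ 2: {1,2,5}  ✓accept
'c' @ 3: {3,4}
'b' @ 4: {1,2,5}  ✓accept
'c' @ 5: {3,4}
'b' @ 6: {1,2,5}  ✓accept
final: {1,2,5}; accept 1 in set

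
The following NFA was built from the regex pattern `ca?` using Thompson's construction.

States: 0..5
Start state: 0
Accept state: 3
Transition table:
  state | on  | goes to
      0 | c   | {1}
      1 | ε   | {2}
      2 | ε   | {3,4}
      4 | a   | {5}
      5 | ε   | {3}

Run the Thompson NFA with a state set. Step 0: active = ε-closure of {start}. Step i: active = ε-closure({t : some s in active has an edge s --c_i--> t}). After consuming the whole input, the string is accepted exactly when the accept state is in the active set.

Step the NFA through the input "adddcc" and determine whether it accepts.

Answer: REJECT

Trace:
S₀ = ε-closure({0}) = {0}
'a' @ 1: {}  — no active states
rest 'dddcc' ignored (set empty)
after full input: {}  (accept=3 not in)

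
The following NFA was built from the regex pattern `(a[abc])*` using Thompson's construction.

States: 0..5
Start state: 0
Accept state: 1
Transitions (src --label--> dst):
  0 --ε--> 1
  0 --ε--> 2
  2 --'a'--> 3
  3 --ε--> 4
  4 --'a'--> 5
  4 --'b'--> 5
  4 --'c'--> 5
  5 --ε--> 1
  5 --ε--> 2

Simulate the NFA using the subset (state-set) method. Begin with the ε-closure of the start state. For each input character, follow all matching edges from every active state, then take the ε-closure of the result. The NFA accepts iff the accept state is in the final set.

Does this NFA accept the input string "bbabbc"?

start: ε-closure({0}) = {0,1,2}
'b' @ 1: {}  — no active states
rest 'babbc' ignored (set empty)
end set {} — state 1 not in

Answer: REJECT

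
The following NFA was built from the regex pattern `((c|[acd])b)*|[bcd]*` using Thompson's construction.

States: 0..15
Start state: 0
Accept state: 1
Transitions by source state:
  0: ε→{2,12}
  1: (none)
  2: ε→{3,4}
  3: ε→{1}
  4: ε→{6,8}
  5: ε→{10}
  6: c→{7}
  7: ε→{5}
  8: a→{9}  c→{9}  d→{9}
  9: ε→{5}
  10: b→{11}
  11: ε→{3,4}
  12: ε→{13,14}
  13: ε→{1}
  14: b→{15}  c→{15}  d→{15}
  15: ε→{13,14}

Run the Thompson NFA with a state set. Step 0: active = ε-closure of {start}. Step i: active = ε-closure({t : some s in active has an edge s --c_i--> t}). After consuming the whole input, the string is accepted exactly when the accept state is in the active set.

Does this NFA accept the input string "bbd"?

Answer: ACCEPT

Steps:
initial (ε-close {0}): {0,1,2,3,4,6,8,12,13,14}
'b' @ 1: {1,13,14,15}  [accepting]
'b' @ 2: {1,13,14,15}  [accepting]
'd' @ 3: {1,13,14,15}  [accepting]
final: {1,13,14,15}; accept 1 in set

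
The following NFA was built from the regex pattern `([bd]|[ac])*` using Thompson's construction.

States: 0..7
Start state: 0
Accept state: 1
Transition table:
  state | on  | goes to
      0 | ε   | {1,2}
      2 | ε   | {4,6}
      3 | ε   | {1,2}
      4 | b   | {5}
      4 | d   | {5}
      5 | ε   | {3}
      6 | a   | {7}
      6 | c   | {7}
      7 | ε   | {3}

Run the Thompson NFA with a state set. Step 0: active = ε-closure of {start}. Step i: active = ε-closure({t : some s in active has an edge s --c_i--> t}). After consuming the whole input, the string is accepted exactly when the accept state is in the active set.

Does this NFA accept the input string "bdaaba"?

Answer: ACCEPT

Derivation:
S₀ = ε-closure({0}) = {0,1,2,4,6}
'b' @ 1: {1,2,3,4,5,6}  [accepting]
'd' @ 2: {1,2,3,4,5,6}  [accepting]
'a' @ 3: {1,2,3,4,6,7}  [accepting]
'a' @ 4: {1,2,3,4,6,7}  [accepting]
'b' @ 5: {1,2,3,4,5,6}  [accepting]
'a' @ 6: {1,2,3,4,6,7}  [accepting]
after full input: {1,2,3,4,6,7}  (accept=1 in)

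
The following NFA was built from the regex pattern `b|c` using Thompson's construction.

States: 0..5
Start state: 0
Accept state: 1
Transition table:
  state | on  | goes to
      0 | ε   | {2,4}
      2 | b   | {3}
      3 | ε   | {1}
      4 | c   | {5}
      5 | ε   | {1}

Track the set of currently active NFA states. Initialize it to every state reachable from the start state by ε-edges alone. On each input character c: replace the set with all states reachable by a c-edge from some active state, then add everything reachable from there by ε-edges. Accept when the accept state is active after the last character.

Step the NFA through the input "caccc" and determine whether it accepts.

Answer: REJECT

Trace:
initial (ε-close {0}): {0,2,4}
'c' @ 1: {1,5}  [accepting]
'a' @ 2: {}  — no active states
rest 'ccc' ignored (set empty)
after full input: {}  (accept=1 not in)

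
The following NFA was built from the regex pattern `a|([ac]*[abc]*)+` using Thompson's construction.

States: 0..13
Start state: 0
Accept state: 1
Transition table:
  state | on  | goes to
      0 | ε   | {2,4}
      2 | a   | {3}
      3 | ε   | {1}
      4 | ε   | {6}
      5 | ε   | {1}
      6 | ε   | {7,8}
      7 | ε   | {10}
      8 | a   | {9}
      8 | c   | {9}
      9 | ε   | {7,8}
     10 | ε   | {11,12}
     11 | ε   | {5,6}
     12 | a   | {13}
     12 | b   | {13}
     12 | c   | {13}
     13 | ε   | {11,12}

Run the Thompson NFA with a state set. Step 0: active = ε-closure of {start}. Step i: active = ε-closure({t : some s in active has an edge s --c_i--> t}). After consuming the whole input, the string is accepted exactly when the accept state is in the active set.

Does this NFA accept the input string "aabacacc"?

initial (ε-close {0}): {0,1,2,4,5,6,7,8,10,11,12}
'a' @ 1: {1,3,5,6,7,8,9,10,11,12,13}  [accepting]
'a' @ 2: {1,5,6,7,8,9,10,11,12,13}  [accepting]
'b' @ 3: {1,5,6,7,8,10,11,12,13}  [accepting]
'a' @ 4: {1,5,6,7,8,9,10,11,12,13}  [accepting]
'c' @ 5: {1,5,6,7,8,9,10,11,12,13}  [accepting]
'a' @ 6: {1,5,6,7,8,9,10,11,12,13}  [accepting]
'c' @ 7: {1,5,6,7,8,9,10,11,12,13}  [accepting]
'c' @ 8: {1,5,6,7,8,9,10,11,12,13}  [accepting]
after full input: {1,5,6,7,8,9,10,11,12,13}  (accept=1 in)

Answer: ACCEPT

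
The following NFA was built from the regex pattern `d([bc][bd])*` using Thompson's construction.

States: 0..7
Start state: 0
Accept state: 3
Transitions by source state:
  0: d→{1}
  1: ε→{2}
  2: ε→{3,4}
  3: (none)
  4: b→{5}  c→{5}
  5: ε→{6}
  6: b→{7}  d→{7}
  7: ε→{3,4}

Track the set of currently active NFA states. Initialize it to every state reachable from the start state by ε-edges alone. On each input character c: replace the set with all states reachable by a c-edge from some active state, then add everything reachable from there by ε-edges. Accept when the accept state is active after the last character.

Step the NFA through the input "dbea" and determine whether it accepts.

S₀ = ε-closure({0}) = {0}
'd' @ 1: {1,2,3,4}  ✓accept
'b' @ 2: {5,6}
'e' @ 3: {}  — dead — no transitions
rest 'a' ignored (set empty)
final: {}; accept 3 not in set

Answer: REJECT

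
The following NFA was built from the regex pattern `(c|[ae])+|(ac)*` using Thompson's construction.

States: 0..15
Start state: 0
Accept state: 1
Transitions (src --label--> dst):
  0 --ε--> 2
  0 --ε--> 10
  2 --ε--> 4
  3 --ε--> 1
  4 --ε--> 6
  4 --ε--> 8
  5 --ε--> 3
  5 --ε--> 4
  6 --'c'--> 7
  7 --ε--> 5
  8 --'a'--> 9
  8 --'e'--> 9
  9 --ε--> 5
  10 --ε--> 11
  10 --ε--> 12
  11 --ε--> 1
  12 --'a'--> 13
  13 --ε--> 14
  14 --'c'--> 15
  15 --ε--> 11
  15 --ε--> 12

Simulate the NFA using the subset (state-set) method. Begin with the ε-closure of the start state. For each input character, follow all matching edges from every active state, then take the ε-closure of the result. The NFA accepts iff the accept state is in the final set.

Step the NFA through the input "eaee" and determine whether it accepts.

S₀ = ε-closure({0}) = {0,1,2,4,6,8,10,11,12}
'e' @ 1: {1,3,4,5,6,8,9}  (accept∈set)
'a' @ 2: {1,3,4,5,6,8,9}  (accept∈set)
'e' @ 3: {1,3,4,5,6,8,9}  (accept∈set)
'e' @ 4: {1,3,4,5,6,8,9}  (accept∈set)
end set {1,3,4,5,6,8,9} — state 1 in

Answer: ACCEPT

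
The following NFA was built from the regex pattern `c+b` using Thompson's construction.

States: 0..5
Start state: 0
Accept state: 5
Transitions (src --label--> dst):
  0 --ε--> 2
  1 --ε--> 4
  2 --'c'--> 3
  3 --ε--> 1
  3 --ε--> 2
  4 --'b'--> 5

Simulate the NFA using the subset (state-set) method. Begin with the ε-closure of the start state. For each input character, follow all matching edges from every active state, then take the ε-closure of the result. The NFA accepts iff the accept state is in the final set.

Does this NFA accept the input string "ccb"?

initial (ε-close {0}): {0,2}
'c' @ 1: {1,2,3,4}
'c' @ 2: {1,2,3,4}
'b' @ 3: {5}  (accept∈set)
after full input: {5}  (accept=5 in)

Answer: ACCEPT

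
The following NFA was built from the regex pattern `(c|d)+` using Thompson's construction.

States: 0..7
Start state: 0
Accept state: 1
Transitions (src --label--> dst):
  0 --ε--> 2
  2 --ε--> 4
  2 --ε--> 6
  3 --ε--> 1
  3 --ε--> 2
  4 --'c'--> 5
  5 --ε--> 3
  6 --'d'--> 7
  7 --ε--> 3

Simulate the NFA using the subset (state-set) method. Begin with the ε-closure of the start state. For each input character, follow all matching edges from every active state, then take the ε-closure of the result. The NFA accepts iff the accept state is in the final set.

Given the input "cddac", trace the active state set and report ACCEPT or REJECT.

Answer: REJECT

Derivation:
initial (ε-close {0}): {0,2,4,6}
'c' @ 1: {1,2,3,4,5,6}  [accepting]
'd' @ 2: {1,2,3,4,6,7}  [accepting]
'd' @ 3: {1,2,3,4,6,7}  [accepting]
'a' @ 4: {}  — dead — no transitions
rest 'c' ignored (set empty)
after full input: {}  (accept=1 not in)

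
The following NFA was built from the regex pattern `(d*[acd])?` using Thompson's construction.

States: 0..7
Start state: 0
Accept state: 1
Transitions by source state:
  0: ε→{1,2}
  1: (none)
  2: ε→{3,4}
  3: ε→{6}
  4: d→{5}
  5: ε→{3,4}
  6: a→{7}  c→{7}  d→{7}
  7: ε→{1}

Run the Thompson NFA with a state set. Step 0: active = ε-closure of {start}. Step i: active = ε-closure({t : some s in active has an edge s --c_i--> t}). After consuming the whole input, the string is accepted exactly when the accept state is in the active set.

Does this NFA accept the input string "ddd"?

Answer: ACCEPT

Steps:
S₀ = ε-closure({0}) = {0,1,2,3,4,6}
'd' @ 1: {1,3,4,5,6,7}  (accept∈set)
'd' @ 2: {1,3,4,5,6,7}  (accept∈set)
'd' @ 3: {1,3,4,5,6,7}  (accept∈set)
final: {1,3,4,5,6,7}; accept 1 in set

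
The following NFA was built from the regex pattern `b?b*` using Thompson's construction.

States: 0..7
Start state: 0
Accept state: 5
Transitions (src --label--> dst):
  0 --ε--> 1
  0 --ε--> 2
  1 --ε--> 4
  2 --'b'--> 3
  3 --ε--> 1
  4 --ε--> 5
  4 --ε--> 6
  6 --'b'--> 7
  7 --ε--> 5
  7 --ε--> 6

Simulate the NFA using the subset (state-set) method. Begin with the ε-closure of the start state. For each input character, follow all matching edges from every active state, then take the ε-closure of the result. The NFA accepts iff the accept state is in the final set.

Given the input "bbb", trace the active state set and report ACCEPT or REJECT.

Answer: ACCEPT

Trace:
start: ε-closure({0}) = {0,1,2,4,5,6}
'b' @ 1: {1,3,4,5,6,7}  [accepting]
'b' @ 2: {5,6,7}  [accepting]
'b' @ 3: {5,6,7}  [accepting]
after full input: {5,6,7}  (accept=5 in)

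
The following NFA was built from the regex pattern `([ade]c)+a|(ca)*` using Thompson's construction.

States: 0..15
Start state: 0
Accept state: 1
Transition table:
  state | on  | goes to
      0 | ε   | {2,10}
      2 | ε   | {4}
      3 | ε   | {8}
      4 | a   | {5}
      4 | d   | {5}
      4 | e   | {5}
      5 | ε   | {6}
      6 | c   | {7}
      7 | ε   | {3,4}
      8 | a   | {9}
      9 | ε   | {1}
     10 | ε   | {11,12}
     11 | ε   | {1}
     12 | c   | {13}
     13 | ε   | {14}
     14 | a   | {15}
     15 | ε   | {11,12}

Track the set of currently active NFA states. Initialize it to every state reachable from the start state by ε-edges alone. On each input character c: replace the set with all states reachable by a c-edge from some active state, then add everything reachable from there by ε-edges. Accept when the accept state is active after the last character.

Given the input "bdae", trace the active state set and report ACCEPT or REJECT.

S₀ = ε-closure({0}) = {0,1,2,4,10,11,12}
'b' @ 1: {}  — state set empty
rest 'dae' ignored (set empty)
final: {}; accept 1 not in set

Answer: REJECT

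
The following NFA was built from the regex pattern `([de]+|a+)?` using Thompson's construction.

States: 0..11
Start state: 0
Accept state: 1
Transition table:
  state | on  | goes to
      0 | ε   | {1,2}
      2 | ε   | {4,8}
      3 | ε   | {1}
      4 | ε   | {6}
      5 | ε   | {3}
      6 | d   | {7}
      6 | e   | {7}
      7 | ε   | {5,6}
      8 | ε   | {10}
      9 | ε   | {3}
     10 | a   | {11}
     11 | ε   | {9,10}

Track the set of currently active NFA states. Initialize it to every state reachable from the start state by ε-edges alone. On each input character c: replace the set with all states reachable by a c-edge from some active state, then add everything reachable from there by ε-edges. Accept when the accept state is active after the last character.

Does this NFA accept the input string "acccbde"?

Answer: REJECT

Steps:
initial (ε-close {0}): {0,1,2,4,6,8,10}
'a' @ 1: {1,3,9,10,11}  [accepting]
'c' @ 2: {}  — state set empty
rest 'ccbde' ignored (set empty)
after full input: {}  (accept=1 not in)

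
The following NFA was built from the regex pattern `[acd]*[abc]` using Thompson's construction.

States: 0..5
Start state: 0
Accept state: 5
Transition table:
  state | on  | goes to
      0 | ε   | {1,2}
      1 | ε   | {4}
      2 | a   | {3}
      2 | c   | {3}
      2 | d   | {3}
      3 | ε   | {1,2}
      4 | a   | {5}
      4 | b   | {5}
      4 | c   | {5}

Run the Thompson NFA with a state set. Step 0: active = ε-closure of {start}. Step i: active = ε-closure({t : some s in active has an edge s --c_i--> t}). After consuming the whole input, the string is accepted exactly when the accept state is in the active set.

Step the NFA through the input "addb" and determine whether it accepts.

Answer: ACCEPT

Trace:
S₀ = ε-closure({0}) = {0,1,2,4}
'a' @ 1: {1,2,3,4,5}  (accept∈set)
'd' @ 2: {1,2,3,4}
'd' @ 3: {1,2,3,4}
'b' @ 4: {5}  (accept∈set)
end set {5} — state 5 in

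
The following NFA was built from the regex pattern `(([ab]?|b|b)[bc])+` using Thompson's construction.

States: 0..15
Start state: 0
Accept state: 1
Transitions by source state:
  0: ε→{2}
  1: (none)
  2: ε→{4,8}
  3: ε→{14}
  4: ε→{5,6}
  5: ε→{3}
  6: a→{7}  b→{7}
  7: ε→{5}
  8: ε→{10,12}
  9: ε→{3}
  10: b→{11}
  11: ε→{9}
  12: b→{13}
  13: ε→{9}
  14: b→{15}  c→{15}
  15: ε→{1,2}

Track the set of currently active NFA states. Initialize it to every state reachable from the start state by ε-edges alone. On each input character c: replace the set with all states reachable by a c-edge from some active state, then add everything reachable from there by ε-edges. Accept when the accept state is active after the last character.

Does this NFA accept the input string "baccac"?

start: ε-closure({0}) = {0,2,3,4,5,6,8,10,12,14}
'b' @ 1: {1,2,3,4,5,6,7,8,9,10,11,12,13,14,15}  ✓accept
'a' @ 2: {3,5,7,14}
'c' @ 3: {1,2,3,4,5,6,8,10,12,14,15}  ✓accept
'c' @ 4: {1,2,3,4,5,6,8,10,12,14,15}  ✓accept
'a' @ 5: {3,5,7,14}
'c' @ 6: {1,2,3,4,5,6,8,10,12,14,15}  ✓accept
end set {1,2,3,4,5,6,8,10,12,14,15} — state 1 in

Answer: ACCEPT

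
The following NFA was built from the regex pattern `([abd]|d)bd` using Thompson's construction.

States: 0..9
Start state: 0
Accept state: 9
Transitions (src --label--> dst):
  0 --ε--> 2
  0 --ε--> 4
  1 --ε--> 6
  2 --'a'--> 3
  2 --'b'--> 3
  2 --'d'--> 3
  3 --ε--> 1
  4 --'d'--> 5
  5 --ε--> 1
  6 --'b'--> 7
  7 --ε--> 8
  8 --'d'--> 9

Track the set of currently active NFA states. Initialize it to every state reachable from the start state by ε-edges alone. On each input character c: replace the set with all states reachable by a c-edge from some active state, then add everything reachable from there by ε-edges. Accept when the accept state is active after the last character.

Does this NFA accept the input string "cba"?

start: ε-closure({0}) = {0,2,4}
'c' @ 1: {}  — dead — no transitions
rest 'ba' ignored (set empty)
end set {} — state 9 not in

Answer: REJECT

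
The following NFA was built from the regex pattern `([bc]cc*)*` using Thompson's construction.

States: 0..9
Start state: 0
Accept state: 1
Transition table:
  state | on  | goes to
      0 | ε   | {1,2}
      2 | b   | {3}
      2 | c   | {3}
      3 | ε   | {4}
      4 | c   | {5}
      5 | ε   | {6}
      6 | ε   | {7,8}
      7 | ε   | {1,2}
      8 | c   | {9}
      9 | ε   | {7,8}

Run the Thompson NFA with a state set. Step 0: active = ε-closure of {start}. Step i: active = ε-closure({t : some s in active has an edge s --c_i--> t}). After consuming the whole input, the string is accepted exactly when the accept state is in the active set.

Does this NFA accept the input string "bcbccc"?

Answer: ACCEPT

Trace:
initial (ε-close {0}): {0,1,2}
'b' @ 1: {3,4}
'c' @ 2: {1,2,5,6,7,8}  ✓accept
'b' @ 3: {3,4}
'c' @ 4: {1,2,5,6,7,8}  ✓accept
'c' @ 5: {1,2,3,4,7,8,9}  ✓accept
'c' @ 6: {1,2,3,4,5,6,7,8,9}  ✓accept
final: {1,2,3,4,5,6,7,8,9}; accept 1 in set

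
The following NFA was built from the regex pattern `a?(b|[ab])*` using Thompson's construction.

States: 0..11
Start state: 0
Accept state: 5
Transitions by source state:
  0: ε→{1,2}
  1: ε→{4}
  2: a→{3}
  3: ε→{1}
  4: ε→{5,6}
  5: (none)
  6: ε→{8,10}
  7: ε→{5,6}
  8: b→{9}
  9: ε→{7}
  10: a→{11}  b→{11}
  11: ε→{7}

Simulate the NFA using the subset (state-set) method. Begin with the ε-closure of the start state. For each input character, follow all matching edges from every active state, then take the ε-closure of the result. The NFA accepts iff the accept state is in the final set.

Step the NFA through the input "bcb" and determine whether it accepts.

Answer: REJECT

Trace:
S₀ = ε-closure({0}) = {0,1,2,4,5,6,8,10}
'b' @ 1: {5,6,7,8,9,10,11}  [accepting]
'c' @ 2: {}  — no active states
rest 'b' ignored (set empty)
after full input: {}  (accept=5 not in)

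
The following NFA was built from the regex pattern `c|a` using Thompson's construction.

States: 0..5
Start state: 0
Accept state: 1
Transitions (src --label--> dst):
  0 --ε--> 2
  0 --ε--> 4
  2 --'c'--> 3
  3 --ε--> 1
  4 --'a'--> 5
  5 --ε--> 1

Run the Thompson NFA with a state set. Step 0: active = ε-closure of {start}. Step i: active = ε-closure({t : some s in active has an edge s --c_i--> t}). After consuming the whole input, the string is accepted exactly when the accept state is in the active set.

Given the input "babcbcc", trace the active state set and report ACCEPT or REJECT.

Answer: REJECT

Trace:
start: ε-closure({0}) = {0,2,4}
'b' @ 1: {}  — dead — no transitions
rest 'abcbcc' ignored (set empty)
final: {}; accept 1 not in set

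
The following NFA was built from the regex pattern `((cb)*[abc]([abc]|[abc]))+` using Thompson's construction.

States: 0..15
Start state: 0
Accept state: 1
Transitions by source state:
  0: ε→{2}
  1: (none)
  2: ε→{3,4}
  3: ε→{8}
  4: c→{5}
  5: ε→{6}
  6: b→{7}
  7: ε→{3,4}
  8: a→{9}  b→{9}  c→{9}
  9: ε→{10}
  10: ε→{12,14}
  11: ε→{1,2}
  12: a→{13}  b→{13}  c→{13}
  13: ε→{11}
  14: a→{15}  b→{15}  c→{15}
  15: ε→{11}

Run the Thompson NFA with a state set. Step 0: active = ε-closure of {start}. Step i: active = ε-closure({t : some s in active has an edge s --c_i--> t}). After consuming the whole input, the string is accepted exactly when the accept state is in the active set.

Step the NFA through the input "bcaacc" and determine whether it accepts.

S₀ = ε-closure({0}) = {0,2,3,4,8}
'b' @ 1: {9,10,12,14}
'c' @ 2: {1,2,3,4,8,11,13,15}  ✓accept
'a' @ 3: {9,10,12,14}
'a' @ 4: {1,2,3,4,8,11,13,15}  ✓accept
'c' @ 5: {5,6,9,10,12,14}
'c' @ 6: {1,2,3,4,8,11,13,15}  ✓accept
end set {1,2,3,4,8,11,13,15} — state 1 in

Answer: ACCEPT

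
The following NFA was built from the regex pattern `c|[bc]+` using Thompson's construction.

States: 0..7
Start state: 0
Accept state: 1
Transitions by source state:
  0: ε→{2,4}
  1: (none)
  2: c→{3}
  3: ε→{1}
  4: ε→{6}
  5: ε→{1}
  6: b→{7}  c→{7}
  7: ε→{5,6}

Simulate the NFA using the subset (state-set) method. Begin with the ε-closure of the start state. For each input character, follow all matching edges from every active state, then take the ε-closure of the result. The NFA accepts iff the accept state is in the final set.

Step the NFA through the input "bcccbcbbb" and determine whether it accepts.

Answer: ACCEPT

Steps:
S₀ = ε-closure({0}) = {0,2,4,6}
'b' @ 1: {1,5,6,7}  (accept∈set)
'c' @ 2: {1,5,6,7}  (accept∈set)
'c' @ 3: {1,5,6,7}  (accept∈set)
'c' @ 4: {1,5,6,7}  (accept∈set)
'b' @ 5: {1,5,6,7}  (accept∈set)
'c' @ 6: {1,5,6,7}  (accept∈set)
'b' @ 7: {1,5,6,7}  (accept∈set)
'b' @ 8: {1,5,6,7}  (accept∈set)
'b' @ 9: {1,5,6,7}  (accept∈set)
end set {1,5,6,7} — state 1 in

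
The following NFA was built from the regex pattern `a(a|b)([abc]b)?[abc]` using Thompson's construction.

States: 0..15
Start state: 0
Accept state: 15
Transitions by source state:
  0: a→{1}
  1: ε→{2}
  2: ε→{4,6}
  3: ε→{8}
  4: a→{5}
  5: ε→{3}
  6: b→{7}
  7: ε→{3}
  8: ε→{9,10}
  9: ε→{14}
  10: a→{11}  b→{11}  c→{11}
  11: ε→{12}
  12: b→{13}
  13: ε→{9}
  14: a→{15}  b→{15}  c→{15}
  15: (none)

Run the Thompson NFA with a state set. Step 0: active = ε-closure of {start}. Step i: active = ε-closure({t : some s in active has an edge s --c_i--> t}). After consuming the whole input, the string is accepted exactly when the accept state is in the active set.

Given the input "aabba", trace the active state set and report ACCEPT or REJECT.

S₀ = ε-closure({0}) = {0}
'a' @ 1: {1,2,4,6}
'a' @ 2: {3,5,8,9,10,14}
'b' @ 3: {11,12,15}  ✓accept
'b' @ 4: {9,13,14}
'a' @ 5: {15}  ✓accept
final: {15}; accept 15 in set

Answer: ACCEPT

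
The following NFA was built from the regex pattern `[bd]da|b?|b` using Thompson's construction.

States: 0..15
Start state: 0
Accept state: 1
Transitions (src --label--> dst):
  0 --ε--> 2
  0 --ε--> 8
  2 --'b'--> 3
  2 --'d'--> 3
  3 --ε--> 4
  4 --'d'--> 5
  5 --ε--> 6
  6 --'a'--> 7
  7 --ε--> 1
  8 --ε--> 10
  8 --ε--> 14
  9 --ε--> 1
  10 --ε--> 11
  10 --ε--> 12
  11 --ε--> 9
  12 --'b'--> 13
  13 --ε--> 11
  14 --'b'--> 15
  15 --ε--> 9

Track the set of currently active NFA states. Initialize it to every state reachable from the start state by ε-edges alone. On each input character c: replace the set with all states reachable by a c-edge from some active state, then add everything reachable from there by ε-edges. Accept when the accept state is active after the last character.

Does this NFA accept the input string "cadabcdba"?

Answer: REJECT

Derivation:
initial (ε-close {0}): {0,1,2,8,9,10,11,12,14}
'c' @ 1: {}  — dead — no transitions
rest 'adabcdba' ignored (set empty)
after full input: {}  (accept=1 not in)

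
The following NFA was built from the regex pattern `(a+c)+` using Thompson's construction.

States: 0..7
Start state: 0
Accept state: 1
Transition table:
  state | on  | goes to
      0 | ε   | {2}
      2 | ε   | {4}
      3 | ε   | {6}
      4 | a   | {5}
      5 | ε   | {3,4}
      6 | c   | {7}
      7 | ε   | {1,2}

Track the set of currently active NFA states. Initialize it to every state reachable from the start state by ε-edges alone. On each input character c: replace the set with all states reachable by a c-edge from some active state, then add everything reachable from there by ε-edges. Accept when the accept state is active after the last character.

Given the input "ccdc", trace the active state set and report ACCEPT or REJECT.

initial (ε-close {0}): {0,2,4}
'c' @ 1: {}  — state set empty
rest 'cdc' ignored (set empty)
end set {} — state 1 not in

Answer: REJECT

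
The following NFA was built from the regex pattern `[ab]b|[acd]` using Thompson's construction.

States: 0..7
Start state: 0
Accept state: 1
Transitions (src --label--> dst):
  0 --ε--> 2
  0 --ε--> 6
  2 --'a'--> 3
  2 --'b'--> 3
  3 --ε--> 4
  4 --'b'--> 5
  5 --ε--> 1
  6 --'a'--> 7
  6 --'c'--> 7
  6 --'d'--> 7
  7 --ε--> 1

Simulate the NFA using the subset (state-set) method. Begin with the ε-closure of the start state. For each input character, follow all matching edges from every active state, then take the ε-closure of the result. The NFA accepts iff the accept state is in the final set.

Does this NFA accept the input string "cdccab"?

initial (ε-close {0}): {0,2,6}
'c' @ 1: {1,7}  [accepting]
'd' @ 2: {}  — no active states
rest 'ccab' ignored (set empty)
end set {} — state 1 not in

Answer: REJECT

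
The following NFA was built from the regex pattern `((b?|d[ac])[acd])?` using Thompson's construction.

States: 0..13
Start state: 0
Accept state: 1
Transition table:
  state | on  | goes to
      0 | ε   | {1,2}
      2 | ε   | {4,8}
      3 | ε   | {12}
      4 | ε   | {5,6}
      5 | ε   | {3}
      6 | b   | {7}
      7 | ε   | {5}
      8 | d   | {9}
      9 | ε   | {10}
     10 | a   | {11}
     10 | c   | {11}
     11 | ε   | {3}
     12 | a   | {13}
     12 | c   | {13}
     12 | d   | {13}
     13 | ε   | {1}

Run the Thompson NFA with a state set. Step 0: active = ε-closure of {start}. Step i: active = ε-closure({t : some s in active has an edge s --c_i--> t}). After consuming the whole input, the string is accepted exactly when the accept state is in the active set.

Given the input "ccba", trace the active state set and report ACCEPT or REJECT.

Answer: REJECT

Trace:
initial (ε-close {0}): {0,1,2,3,4,5,6,8,12}
'c' @ 1: {1,13}  ✓accept
'c' @ 2: {}  — state set empty
rest 'ba' ignored (set empty)
after full input: {}  (accept=1 not in)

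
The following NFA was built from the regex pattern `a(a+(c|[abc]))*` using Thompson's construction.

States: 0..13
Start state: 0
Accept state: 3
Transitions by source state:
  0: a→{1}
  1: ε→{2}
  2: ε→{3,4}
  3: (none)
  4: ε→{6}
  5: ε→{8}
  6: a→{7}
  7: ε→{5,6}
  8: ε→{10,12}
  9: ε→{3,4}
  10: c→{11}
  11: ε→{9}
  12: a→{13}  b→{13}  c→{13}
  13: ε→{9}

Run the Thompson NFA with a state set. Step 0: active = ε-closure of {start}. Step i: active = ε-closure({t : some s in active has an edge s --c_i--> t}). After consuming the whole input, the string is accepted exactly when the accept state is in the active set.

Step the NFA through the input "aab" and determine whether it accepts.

Answer: ACCEPT

Trace:
initial (ε-close {0}): {0}
'a' @ 1: {1,2,3,4,6}  ✓accept
'a' @ 2: {5,6,7,8,10,12}
'b' @ 3: {3,4,6,9,13}  ✓accept
after full input: {3,4,6,9,13}  (accept=3 in)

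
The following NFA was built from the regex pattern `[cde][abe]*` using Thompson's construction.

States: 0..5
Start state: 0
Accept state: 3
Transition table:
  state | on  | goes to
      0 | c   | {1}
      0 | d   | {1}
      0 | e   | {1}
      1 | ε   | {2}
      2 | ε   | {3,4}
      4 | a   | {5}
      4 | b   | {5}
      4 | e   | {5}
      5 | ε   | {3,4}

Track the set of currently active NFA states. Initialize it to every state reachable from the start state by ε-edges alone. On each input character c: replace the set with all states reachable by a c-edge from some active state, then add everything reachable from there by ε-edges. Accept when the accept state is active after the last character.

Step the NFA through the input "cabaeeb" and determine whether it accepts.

Answer: ACCEPT

Trace:
start: ε-closure({0}) = {0}
'c' @ 1: {1,2,3,4}  ✓accept
'a' @ 2: {3,4,5}  ✓accept
'b' @ 3: {3,4,5}  ✓accept
'a' @ 4: {3,4,5}  ✓accept
'e' @ 5: {3,4,5}  ✓accept
'e' @ 6: {3,4,5}  ✓accept
'b' @ 7: {3,4,5}  ✓accept
final: {3,4,5}; accept 3 in set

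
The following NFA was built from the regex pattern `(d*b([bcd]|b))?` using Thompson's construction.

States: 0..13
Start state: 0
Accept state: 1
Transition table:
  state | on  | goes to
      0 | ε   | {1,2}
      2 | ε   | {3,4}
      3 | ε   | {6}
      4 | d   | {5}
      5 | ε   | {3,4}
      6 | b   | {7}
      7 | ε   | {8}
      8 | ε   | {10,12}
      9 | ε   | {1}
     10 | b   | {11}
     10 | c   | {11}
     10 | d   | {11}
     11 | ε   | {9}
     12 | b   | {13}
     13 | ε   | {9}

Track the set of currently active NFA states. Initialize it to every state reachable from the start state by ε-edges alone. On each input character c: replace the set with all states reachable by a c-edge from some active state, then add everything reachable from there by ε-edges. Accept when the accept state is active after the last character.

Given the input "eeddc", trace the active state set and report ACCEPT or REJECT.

initial (ε-close {0}): {0,1,2,3,4,6}
'e' @ 1: {}  — dead — no transitions
rest 'eddc' ignored (set empty)
after full input: {}  (accept=1 not in)

Answer: REJECT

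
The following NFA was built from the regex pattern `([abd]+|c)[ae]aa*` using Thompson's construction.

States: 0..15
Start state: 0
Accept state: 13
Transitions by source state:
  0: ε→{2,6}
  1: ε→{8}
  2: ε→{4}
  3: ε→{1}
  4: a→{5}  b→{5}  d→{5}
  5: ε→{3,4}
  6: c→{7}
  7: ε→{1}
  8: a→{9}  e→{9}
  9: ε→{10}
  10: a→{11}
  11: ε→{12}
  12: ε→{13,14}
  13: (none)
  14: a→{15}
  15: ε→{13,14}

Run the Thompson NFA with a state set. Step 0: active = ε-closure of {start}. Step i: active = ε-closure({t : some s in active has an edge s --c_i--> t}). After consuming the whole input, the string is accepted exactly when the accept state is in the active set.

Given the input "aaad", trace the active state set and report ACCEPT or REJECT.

Answer: REJECT

Derivation:
S₀ = ε-closure({0}) = {0,2,4,6}
'a' @ 1: {1,3,4,5,8}
'a' @ 2: {1,3,4,5,8,9,10}
'a' @ 3: {1,3,4,5,8,9,10,11,12,13,14}  (accept∈set)
'd' @ 4: {1,3,4,5,8}
end set {1,3,4,5,8} — state 13 not in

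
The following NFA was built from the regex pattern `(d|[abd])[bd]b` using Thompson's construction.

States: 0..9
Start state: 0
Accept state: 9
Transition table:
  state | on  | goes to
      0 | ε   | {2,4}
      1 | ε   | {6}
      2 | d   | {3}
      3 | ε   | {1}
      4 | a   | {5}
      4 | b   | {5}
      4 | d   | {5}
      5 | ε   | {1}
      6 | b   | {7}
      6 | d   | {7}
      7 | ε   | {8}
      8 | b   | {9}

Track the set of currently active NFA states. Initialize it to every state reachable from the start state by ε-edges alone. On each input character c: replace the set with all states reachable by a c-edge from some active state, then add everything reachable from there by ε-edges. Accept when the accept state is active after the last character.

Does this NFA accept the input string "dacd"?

Answer: REJECT

Derivation:
start: ε-closure({0}) = {0,2,4}
'd' @ 1: {1,3,5,6}
'a' @ 2: {}  — dead — no transitions
rest 'cd' ignored (set empty)
after full input: {}  (accept=9 not in)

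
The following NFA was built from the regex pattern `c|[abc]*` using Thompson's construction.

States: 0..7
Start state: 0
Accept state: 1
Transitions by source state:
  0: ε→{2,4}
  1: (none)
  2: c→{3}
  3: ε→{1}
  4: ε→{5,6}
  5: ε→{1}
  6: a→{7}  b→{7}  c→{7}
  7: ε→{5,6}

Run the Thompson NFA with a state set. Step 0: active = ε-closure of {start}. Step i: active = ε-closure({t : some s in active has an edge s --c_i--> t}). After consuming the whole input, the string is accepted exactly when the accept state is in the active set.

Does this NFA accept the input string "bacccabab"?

start: ε-closure({0}) = {0,1,2,4,5,6}
'b' @ 1: {1,5,6,7}  ✓accept
'a' @ 2: {1,5,6,7}  ✓accept
'c' @ 3: {1,5,6,7}  ✓accept
'c' @ 4: {1,5,6,7}  ✓accept
'c' @ 5: {1,5,6,7}  ✓accept
'a' @ 6: {1,5,6,7}  ✓accept
'b' @ 7: {1,5,6,7}  ✓accept
'a' @ 8: {1,5,6,7}  ✓accept
'b' @ 9: {1,5,6,7}  ✓accept
final: {1,5,6,7}; accept 1 in set

Answer: ACCEPT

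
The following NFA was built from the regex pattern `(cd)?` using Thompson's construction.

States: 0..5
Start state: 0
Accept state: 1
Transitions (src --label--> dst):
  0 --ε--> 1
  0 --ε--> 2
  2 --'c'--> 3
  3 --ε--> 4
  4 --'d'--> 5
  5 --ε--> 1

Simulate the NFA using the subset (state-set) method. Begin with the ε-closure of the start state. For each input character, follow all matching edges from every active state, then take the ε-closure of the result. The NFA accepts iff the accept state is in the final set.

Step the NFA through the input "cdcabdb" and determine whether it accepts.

Answer: REJECT

Trace:
S₀ = ε-closure({0}) = {0,1,2}
'c' @ 1: {3,4}
'd' @ 2: {1,5}  (accept∈set)
'c' @ 3: {}  — no active states
rest 'abdb' ignored (set empty)
final: {}; accept 1 not in set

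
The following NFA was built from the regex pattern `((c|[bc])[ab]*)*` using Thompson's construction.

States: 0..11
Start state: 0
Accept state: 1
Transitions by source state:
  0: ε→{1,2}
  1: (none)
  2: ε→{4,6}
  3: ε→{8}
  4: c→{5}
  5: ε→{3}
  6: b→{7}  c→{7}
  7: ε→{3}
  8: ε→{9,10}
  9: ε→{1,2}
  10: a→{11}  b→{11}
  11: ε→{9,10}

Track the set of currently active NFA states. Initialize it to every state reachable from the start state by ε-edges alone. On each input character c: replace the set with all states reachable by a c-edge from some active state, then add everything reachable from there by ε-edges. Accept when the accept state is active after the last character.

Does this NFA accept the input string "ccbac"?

Answer: ACCEPT

Trace:
S₀ = ε-closure({0}) = {0,1,2,4,6}
'c' @ 1: {1,2,3,4,5,6,7,8,9,10}  ✓accept
'c' @ 2: {1,2,3,4,5,6,7,8,9,10}  ✓accept
'b' @ 3: {1,2,3,4,6,7,8,9,10,11}  ✓accept
'a' @ 4: {1,2,4,6,9,10,11}  ✓accept
'c' @ 5: {1,2,3,4,5,6,7,8,9,10}  ✓accept
after full input: {1,2,3,4,5,6,7,8,9,10}  (accept=1 in)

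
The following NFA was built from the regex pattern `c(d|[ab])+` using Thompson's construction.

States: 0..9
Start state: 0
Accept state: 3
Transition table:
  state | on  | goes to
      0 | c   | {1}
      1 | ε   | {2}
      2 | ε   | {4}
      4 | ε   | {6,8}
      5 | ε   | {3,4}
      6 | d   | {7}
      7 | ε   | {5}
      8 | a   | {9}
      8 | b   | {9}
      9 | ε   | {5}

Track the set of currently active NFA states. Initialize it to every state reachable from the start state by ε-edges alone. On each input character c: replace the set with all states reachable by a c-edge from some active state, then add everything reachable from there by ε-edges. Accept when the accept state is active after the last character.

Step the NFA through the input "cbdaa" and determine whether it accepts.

Answer: ACCEPT

Trace:
initial (ε-close {0}): {0}
'c' @ 1: {1,2,4,6,8}
'b' @ 2: {3,4,5,6,8,9}  (accept∈set)
'd' @ 3: {3,4,5,6,7,8}  (accept∈set)
'a' @ 4: {3,4,5,6,8,9}  (accept∈set)
'a' @ 5: {3,4,5,6,8,9}  (accept∈set)
after full input: {3,4,5,6,8,9}  (accept=3 in)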